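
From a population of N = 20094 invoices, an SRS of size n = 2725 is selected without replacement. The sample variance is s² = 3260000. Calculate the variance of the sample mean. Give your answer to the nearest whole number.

Under SRS without replacement, Var(ȳ) = (1 − f)·s²/n with f = n/N = 2725/20094 = 0.13561262.
Var(ȳ) = (1 − 0.13561262)·3260000/2725 = 0.86438738·1196.3303 = 1034.0928.

1034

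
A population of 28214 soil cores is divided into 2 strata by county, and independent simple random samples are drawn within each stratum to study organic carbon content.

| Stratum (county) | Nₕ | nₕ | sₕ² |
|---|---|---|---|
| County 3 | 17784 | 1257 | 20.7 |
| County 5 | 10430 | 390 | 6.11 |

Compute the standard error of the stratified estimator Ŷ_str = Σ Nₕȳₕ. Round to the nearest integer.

Var(Ŷ_str) = Σₕ Nₕ²(1 − fₕ)sₕ²/nₕ.
County 3: 17784²·(1 − 1257/17784)·20.7/1257 = 4.8401469 × 10^6.
County 5: 10430²·(1 − 390/10430)·6.11/390 = 1.6405695 × 10^6.
Sum = 6.4807164 × 10^6.
SE = √(6.4807164 × 10^6) = 2546.

2546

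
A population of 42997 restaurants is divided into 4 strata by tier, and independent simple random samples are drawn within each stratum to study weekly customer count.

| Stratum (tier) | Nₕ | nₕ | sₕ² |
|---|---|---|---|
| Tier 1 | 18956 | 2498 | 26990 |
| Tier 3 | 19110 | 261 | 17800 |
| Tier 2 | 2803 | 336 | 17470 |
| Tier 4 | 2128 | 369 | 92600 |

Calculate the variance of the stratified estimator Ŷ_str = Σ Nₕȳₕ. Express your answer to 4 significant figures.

Var(Ŷ_str) = Σₕ Nₕ²(1 − fₕ)sₕ²/nₕ.
Tier 1: 18956²·(1 − 2498/18956)·26990/2498 = 3.3708095 × 10^9.
Tier 3: 19110²·(1 − 261/19110)·17800/261 = 2.4565663 × 10^10.
Tier 2: 2803²·(1 − 336/2803)·17470/336 = 3.5953889 × 10^8.
Tier 4: 2128²·(1 − 369/2128)·92600/369 = 9.3933842 × 10^8.
Sum = 2.923535 × 10^10.

2.924 × 10^10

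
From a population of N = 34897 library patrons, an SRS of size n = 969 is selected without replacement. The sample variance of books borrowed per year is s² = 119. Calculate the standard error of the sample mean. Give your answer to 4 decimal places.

0.3455

Under SRS without replacement, Var(ȳ) = (1 − f)·s²/n with f = n/N = 969/34897 = 0.02776743.
Var(ȳ) = (1 − 0.02776743)·119/969 = 0.97223257·0.12280702 = 0.11939698.
SE(ȳ) = √(0.11939698) = 0.3455.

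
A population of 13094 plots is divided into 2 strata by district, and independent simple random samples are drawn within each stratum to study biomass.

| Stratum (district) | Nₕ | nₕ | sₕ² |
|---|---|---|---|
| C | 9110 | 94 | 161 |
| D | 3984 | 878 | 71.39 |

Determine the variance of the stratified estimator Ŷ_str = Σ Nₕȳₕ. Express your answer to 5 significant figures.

1.4169 × 10^8

Var(Ŷ_str) = Σₕ Nₕ²(1 − fₕ)sₕ²/nₕ.
C: 9110²·(1 − 94/9110)·161/94 = 1.4067933 × 10^8.
D: 3984²·(1 − 878/3984)·71.39/878 = 1.0061521 × 10^6.
Sum = 1.4168548 × 10^8.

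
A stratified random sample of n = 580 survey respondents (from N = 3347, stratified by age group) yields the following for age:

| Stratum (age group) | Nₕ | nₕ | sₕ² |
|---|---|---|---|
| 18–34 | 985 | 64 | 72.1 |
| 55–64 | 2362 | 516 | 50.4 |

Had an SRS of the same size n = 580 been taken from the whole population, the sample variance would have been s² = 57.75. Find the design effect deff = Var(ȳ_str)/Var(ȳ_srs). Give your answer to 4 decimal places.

Var(ȳ_str) = Σ Wₕ²(1−fₕ)sₕ²/nₕ with Wₕ = Nₕ/3347:
  18–34: (985/3347)²·(1−64/985)·72.1/64 = 0.091230431
  55–64: (2362/3347)²·(1−516/2362)·50.4/516 = 0.038017276
  → Var(ȳ_str) = 0.12924771.
Var(ȳ_srs) = (1 − 580/3347)·57.75/580 = 0.082314708.
deff = 0.12924771 / 0.082314708 = 1.5702.

1.5702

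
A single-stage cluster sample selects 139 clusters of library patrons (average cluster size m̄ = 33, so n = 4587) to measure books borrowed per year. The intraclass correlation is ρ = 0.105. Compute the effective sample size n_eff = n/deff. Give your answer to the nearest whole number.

1052

deff = 1 + (33 − 1)·0.105 = 1 + 3.36 = 4.36.
n_eff = 4587 / 4.36 = 1052.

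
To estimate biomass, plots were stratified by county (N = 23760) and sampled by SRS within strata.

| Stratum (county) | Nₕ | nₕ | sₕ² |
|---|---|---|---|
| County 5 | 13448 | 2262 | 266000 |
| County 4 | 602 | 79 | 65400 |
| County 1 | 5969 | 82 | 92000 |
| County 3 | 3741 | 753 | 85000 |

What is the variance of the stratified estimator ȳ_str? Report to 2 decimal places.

103.87

Var(ȳ_str) = Σₕ Wₕ²(1 − fₕ)sₕ²/nₕ with Wₕ = Nₕ/N, N = 23760.
County 5: Wₕ = 0.56599327; term = 0.56599327²·(1 − 0.16820345)·266000/2262 = 31.334926.
County 4: Wₕ = 0.02533670; term = 0.02533670²·(1 − 0.13122924)·65400/79 = 0.46169584.
County 1: Wₕ = 0.25122054; term = 0.25122054²·(1 − 0.01373764)·92000/82 = 69.835576.
County 3: Wₕ = 0.15744949; term = 0.15744949²·(1 − 0.20128308)·85000/753 = 2.2351125.
Sum = 103.86731.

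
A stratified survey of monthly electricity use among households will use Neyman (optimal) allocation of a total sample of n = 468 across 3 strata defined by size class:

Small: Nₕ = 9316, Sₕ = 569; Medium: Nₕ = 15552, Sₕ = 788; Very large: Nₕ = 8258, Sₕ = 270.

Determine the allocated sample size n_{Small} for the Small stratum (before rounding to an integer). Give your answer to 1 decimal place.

Neyman allocation: nₕ = n·NₕSₕ / Σⱼ NⱼSⱼ.
Σ NⱼSⱼ = 9316·569 + 15552·788 + 8258·270 = 1.978544 × 10^7.
n_{Small} = 468·9316·569 / (1.978544 × 10^7) = 125.4.

125.4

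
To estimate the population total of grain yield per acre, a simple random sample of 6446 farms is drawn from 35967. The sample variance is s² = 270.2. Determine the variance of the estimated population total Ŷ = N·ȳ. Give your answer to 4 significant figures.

4.451 × 10^7

Var(Ŷ) = N²·Var(ȳ) = N²·(1 − n/N)·s²/n.
f = 6446/35967 = 0.17921984; Var(ȳ) = 0.82078016·270.2/6446 = 0.034405026.
Var(Ŷ) = 35967² · 0.034405026 = 4.4507205 × 10^7.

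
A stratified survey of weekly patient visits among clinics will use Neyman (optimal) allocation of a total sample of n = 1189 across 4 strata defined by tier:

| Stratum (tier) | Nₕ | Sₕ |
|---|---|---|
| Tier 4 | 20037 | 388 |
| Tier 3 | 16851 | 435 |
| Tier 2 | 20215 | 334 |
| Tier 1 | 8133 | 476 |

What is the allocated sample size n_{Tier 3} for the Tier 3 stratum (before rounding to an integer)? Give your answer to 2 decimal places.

Neyman allocation: nₕ = n·NₕSₕ / Σⱼ NⱼSⱼ.
Σ NⱼSⱼ = 20037·388 + 16851·435 + 20215·334 + 8133·476 = 2.5727659 × 10^7.
n_{Tier 3} = 1189·16851·435 / (2.5727659 × 10^7) = 338.76.

338.76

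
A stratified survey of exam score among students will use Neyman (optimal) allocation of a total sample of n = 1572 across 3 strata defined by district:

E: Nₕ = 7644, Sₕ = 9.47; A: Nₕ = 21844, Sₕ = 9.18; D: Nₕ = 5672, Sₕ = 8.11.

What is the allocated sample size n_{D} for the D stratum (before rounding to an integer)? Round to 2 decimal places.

226.74

Neyman allocation: nₕ = n·NₕSₕ / Σⱼ NⱼSⱼ.
Σ NⱼSⱼ = 7644·9.47 + 21844·9.18 + 5672·8.11 = 318916.52.
n_{D} = 1572·5672·8.11 / 318916.52 = 226.74.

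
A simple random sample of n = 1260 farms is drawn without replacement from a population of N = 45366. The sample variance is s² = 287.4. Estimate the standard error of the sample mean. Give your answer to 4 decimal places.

Under SRS without replacement, Var(ȳ) = (1 − f)·s²/n with f = n/N = 1260/45366 = 0.02777410.
Var(ȳ) = (1 − 0.02777410)·287.4/1260 = 0.97222590·0.22809524 = 0.2217601.
SE(ȳ) = √(0.2217601) = 0.4709.

0.4709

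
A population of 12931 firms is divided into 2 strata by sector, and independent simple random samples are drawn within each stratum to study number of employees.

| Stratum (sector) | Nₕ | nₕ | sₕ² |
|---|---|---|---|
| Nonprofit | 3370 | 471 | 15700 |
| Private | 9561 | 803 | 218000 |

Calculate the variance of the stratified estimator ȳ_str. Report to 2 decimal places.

Var(ȳ_str) = Σₕ Wₕ²(1 − fₕ)sₕ²/nₕ with Wₕ = Nₕ/N, N = 12931.
Nonprofit: Wₕ = 0.26061403; term = 0.26061403²·(1 − 0.13976261)·15700/471 = 1.947568.
Private: Wₕ = 0.73938597; term = 0.73938597²·(1 − 0.08398703)·218000/803 = 135.95181.
Sum = 137.89938.

137.90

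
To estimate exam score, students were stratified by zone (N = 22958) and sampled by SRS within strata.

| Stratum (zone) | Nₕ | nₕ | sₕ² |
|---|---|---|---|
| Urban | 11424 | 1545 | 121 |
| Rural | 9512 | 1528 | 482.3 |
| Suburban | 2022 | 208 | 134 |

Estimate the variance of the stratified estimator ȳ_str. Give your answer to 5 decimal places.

0.06673

Var(ȳ_str) = Σₕ Wₕ²(1 − fₕ)sₕ²/nₕ with Wₕ = Nₕ/N, N = 22958.
Urban: Wₕ = 0.49760432; term = 0.49760432²·(1 − 0.13524160)·121/1545 = 0.016769494.
Rural: Wₕ = 0.41432181; term = 0.41432181²·(1 − 0.16063919)·482.3/1528 = 0.045479761.
Suburban: Wₕ = 0.08807387; term = 0.08807387²·(1 − 0.10286845)·134/208 = 0.004483238.
Sum = 0.066732493.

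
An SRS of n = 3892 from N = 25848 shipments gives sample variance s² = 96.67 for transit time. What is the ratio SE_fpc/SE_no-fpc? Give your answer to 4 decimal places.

0.9216

f = n/N = 3892/25848 = 0.15057258.
SE_no-fpc = √(s²/n) = 0.15760117; SE_fpc = √((1−f)s²/n) = 0.14525215.
Ratio = √(1−f) = 0.92164387.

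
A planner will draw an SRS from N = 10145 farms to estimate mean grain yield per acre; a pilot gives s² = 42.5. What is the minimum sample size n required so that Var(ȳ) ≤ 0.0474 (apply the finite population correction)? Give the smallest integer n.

824

Without fpc, n₀ = s²/D = 42.5/0.0474 = 896.6245.
With fpc, (1 − n/N)·s²/n ≤ D requires n ≥ n₀/(1 + n₀/N) = 896.6245/(1 + 896.6245/10145) = 823.8150.
Rounding up, n = 824.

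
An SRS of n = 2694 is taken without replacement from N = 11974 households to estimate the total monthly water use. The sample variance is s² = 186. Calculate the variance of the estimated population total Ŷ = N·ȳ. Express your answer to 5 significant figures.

Var(Ŷ) = N²·Var(ȳ) = N²·(1 − n/N)·s²/n.
f = 2694/11974 = 0.22498747; Var(ȳ) = 0.77501253·186/2694 = 0.05350866.
Var(Ŷ) = 11974² · 0.05350866 = 7.6718938 × 10^6.

7.6719 × 10^6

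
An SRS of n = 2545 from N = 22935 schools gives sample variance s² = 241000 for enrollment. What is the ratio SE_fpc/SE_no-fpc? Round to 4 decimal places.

0.9429

f = n/N = 2545/22935 = 0.11096577.
SE_no-fpc = √(s²/n) = 9.7311603; SE_fpc = √((1−f)s²/n) = 9.175376.
Ratio = √(1−f) = 0.94288612.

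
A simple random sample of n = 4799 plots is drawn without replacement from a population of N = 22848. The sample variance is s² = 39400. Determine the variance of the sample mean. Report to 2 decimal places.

Under SRS without replacement, Var(ȳ) = (1 − f)·s²/n with f = n/N = 4799/22848 = 0.21004027.
Var(ȳ) = (1 − 0.21004027)·39400/4799 = 0.78995973·8.2100438 = 6.485604.

6.49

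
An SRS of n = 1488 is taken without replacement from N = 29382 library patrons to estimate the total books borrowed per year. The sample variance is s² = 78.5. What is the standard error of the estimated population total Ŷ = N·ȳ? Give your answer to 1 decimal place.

6575.5

Var(Ŷ) = N²·Var(ȳ) = N²·(1 − n/N)·s²/n.
f = 1488/29382 = 0.05064325; Var(ȳ) = 0.94935675·78.5/1488 = 0.050083673.
Var(Ŷ) = 29382² · 0.050083673 = 4.3237331 × 10^7.
SE(Ŷ) = √(4.3237331 × 10^7) = 6575.5.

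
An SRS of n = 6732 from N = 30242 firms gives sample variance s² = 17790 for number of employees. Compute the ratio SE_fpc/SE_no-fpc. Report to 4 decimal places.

0.8817

f = n/N = 6732/30242 = 0.22260433.
SE_no-fpc = √(s²/n) = 1.6256083; SE_fpc = √((1−f)s²/n) = 1.4332996.
Ratio = √(1−f) = 0.88170045.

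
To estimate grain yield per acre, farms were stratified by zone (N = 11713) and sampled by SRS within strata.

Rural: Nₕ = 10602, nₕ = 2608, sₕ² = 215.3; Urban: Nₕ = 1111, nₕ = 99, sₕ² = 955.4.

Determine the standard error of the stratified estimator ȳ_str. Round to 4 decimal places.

0.3607

Var(ȳ_str) = Σₕ Wₕ²(1 − fₕ)sₕ²/nₕ with Wₕ = Nₕ/N, N = 11713.
Rural: Wₕ = 0.90514813; term = 0.90514813²·(1 − 0.24599132)·215.3/2608 = 0.050997877.
Urban: Wₕ = 0.09485187; term = 0.09485187²·(1 − 0.08910891)·955.4/99 = 0.079087587.
Sum = 0.13008546.
SE = √(0.13008546) = 0.3607.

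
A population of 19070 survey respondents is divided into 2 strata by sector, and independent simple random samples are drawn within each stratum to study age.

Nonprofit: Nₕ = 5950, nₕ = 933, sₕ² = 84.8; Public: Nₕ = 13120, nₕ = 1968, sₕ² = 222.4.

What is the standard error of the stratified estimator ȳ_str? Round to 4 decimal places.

0.2301

Var(ȳ_str) = Σₕ Wₕ²(1 − fₕ)sₕ²/nₕ with Wₕ = Nₕ/N, N = 19070.
Nonprofit: Wₕ = 0.31200839; term = 0.31200839²·(1 − 0.15680672)·84.8/933 = 0.0074606023.
Public: Wₕ = 0.68799161; term = 0.68799161²·(1 − 0.15000000)·222.4/1968 = 0.045466853.
Sum = 0.052927455.
SE = √(0.052927455) = 0.2301.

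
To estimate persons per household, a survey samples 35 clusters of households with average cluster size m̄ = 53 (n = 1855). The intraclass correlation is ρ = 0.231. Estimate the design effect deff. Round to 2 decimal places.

deff = 1 + (53 − 1)·0.231 = 1 + 12.012 = 13.012.

13.01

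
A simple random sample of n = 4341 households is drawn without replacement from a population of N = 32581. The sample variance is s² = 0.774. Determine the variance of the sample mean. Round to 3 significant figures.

1.55 × 10^-4

Under SRS without replacement, Var(ȳ) = (1 − f)·s²/n with f = n/N = 4341/32581 = 0.13323716.
Var(ȳ) = (1 − 0.13323716)·0.774/4341 = 0.86676284·1.7829993 × 10^-4 = 1.5454375 × 10^-4.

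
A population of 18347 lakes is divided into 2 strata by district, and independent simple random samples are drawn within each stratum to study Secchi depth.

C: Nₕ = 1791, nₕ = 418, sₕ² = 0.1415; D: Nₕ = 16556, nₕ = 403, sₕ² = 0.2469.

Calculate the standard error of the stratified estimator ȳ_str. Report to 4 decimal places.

Var(ȳ_str) = Σₕ Wₕ²(1 − fₕ)sₕ²/nₕ with Wₕ = Nₕ/N, N = 18347.
C: Wₕ = 0.09761814; term = 0.09761814²·(1 − 0.23338917)·0.1415/418 = 2.4729547 × 10^-6.
D: Wₕ = 0.90238186; term = 0.90238186²·(1 − 0.02434163)·0.2469/403 = 4.8673719 × 10^-4.
Sum = 4.8921014 × 10^-4.
SE = √(4.8921014 × 10^-4) = 0.0221.

0.0221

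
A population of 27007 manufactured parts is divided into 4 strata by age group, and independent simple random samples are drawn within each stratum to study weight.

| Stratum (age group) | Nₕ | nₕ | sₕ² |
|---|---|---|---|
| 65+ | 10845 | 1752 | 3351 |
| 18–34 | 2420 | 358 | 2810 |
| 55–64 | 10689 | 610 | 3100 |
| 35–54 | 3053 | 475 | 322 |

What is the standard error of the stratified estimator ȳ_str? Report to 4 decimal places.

1.0345

Var(ȳ_str) = Σₕ Wₕ²(1 − fₕ)sₕ²/nₕ with Wₕ = Nₕ/N, N = 27007.
65+: Wₕ = 0.40156256; term = 0.40156256²·(1 − 0.16154910)·3351/1752 = 0.25859754.
18–34: Wₕ = 0.08960640; term = 0.08960640²·(1 − 0.14793388)·2810/358 = 0.053700043.
55–64: Wₕ = 0.39578628; term = 0.39578628²·(1 − 0.05706801)·3100/610 = 0.75064344.
35–54: Wₕ = 0.11304477; term = 0.11304477²·(1 − 0.15558467)·322/475 = 0.0073150835.
Sum = 1.0702561.
SE = √(1.0702561) = 1.0345.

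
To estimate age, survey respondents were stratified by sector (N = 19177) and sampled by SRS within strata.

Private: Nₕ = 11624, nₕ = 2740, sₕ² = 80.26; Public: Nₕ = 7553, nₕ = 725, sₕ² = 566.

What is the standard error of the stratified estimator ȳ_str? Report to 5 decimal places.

Var(ȳ_str) = Σₕ Wₕ²(1 − fₕ)sₕ²/nₕ with Wₕ = Nₕ/N, N = 19177.
Private: Wₕ = 0.60614278; term = 0.60614278²·(1 − 0.23571920)·80.26/2740 = 0.0082252936.
Public: Wₕ = 0.39385722; term = 0.39385722²·(1 − 0.09598835)·566/725 = 0.10947881.
Sum = 0.1177041.
SE = √(0.1177041) = 0.34308.

0.34308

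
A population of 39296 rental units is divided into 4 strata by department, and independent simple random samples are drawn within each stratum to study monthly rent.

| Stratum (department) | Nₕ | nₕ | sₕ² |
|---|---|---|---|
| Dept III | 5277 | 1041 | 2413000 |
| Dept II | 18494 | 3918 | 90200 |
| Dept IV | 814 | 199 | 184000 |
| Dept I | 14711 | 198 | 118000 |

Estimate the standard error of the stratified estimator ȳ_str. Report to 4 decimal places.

Var(ȳ_str) = Σₕ Wₕ²(1 − fₕ)sₕ²/nₕ with Wₕ = Nₕ/N, N = 39296.
Dept III: Wₕ = 0.13428848; term = 0.13428848²·(1 − 0.19727118)·2413000/1041 = 33.554668.
Dept II: Wₕ = 0.47063314; term = 0.47063314²·(1 − 0.21185249)·90200/3918 = 4.0189687.
Dept IV: Wₕ = 0.02071458; term = 0.02071458²·(1 − 0.24447174)·184000/199 = 0.29975579.
Dept I: Wₕ = 0.37436380; term = 0.37436380²·(1 − 0.01345932)·118000/198 = 82.39854.
Sum = 120.27193.
SE = √(120.27193) = 10.9669.

10.9669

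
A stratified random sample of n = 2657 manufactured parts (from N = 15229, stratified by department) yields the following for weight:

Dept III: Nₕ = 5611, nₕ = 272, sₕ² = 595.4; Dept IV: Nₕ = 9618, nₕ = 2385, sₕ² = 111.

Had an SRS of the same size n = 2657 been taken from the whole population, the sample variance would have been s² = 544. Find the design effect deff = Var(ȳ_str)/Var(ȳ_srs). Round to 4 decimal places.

1.7554

Var(ȳ_str) = Σ Wₕ²(1−fₕ)sₕ²/nₕ with Wₕ = Nₕ/15229:
  Dept III: (5611/15229)²·(1−272/5611)·595.4/272 = 0.28274657
  Dept IV: (9618/15229)²·(1−2385/9618)·111/2385 = 0.01396031
  → Var(ȳ_str) = 0.29670688.
Var(ȳ_srs) = (1 − 2657/15229)·544/2657 = 0.16902087.
deff = 0.29670688 / 0.16902087 = 1.7554.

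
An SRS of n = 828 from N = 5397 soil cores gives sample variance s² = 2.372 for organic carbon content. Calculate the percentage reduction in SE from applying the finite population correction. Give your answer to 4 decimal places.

f = n/N = 828/5397 = 0.15341857.
SE_no-fpc = √(s²/n) = 0.053523213; SE_fpc = √((1−f)s²/n) = 0.049246633.
Ratio = √(1−f) = 0.92009860. Reduction = 100·(1 − 0.92009860) = 7.9901%.

7.9901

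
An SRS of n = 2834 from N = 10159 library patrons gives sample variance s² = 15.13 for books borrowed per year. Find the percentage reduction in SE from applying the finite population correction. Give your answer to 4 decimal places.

15.0862

f = n/N = 2834/10159 = 0.27896447.
SE_no-fpc = √(s²/n) = 0.073066708; SE_fpc = √((1−f)s²/n) = 0.062043727.
Ratio = √(1−f) = 0.84913811. Reduction = 100·(1 − 0.84913811) = 15.0862%.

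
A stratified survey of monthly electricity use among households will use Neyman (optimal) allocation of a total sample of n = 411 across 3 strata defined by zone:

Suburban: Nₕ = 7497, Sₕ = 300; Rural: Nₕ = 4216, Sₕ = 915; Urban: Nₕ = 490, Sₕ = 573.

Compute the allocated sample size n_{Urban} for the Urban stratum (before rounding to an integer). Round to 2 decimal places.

18.07

Neyman allocation: nₕ = n·NₕSₕ / Σⱼ NⱼSⱼ.
Σ NⱼSⱼ = 7497·300 + 4216·915 + 490·573 = 6.38751 × 10^6.
n_{Urban} = 411·490·573 / (6.38751 × 10^6) = 18.07.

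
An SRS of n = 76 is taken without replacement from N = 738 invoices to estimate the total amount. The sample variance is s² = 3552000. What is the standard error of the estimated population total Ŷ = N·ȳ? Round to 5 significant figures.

Var(Ŷ) = N²·Var(ȳ) = N²·(1 − n/N)·s²/n.
f = 76/738 = 0.10298103; Var(ȳ) = 0.89701897·3552000/76 = 41923.834.
Var(Ŷ) = 738² · 41923.834 = 2.2833565 × 10^10.
SE(Ŷ) = √(2.2833565 × 10^10) = 151110.

151110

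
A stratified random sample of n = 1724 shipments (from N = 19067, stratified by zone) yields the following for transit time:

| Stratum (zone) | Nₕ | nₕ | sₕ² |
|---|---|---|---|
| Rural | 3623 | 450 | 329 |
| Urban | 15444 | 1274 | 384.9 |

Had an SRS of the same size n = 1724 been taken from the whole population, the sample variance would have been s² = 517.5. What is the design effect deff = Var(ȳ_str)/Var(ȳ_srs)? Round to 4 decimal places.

Var(ȳ_str) = Σ Wₕ²(1−fₕ)sₕ²/nₕ with Wₕ = Nₕ/19067:
  Rural: (3623/19067)²·(1−450/3623)·329/450 = 0.023118362
  Urban: (15444/19067)²·(1−1274/15444)·384.9/1274 = 0.1818626
  → Var(ȳ_str) = 0.20498096.
Var(ȳ_srs) = (1 − 1724/19067)·517.5/1724 = 0.27303288.
deff = 0.20498096 / 0.27303288 = 0.7508.

0.7508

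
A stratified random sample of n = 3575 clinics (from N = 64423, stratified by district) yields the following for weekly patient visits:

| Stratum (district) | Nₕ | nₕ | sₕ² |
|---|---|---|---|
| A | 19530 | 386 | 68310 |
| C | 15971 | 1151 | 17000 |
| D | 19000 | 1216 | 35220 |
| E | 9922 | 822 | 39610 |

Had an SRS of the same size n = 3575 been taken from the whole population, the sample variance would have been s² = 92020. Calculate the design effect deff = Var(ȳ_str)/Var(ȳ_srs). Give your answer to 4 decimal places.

0.8305

Var(ȳ_str) = Σ Wₕ²(1−fₕ)sₕ²/nₕ with Wₕ = Nₕ/64423:
  A: (19530/64423)²·(1−386/19530)·68310/386 = 15.942265
  C: (15971/64423)²·(1−1151/15971)·17000/1151 = 0.84231013
  D: (19000/64423)²·(1−1216/19000)·35220/1216 = 2.3580713
  E: (9922/64423)²·(1−822/9922)·39610/822 = 1.0483149
  → Var(ȳ_str) = 20.190961.
Var(ȳ_srs) = (1 − 3575/64423)·92020/3575 = 24.311488.
deff = 20.190961 / 24.311488 = 0.8305.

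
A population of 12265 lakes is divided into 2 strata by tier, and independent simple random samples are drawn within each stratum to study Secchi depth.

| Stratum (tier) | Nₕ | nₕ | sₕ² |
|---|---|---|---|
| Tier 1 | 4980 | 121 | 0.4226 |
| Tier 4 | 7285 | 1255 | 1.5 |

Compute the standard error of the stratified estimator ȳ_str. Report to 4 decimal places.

0.0302

Var(ȳ_str) = Σₕ Wₕ²(1 − fₕ)sₕ²/nₕ with Wₕ = Nₕ/N, N = 12265.
Tier 1: Wₕ = 0.40603343; term = 0.40603343²·(1 − 0.02429719)·0.4226/121 = 5.6180456 × 10^-4.
Tier 4: Wₕ = 0.59396657; term = 0.59396657²·(1 − 0.17227179)·1.5/1255 = 3.4902722 × 10^-4.
Sum = 9.1083178 × 10^-4.
SE = √(9.1083178 × 10^-4) = 0.0302.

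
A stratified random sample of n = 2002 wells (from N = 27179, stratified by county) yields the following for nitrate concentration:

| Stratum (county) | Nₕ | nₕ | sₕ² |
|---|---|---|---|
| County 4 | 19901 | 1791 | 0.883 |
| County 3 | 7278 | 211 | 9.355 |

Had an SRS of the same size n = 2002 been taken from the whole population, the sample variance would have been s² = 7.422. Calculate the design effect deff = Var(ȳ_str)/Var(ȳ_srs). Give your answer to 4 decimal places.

0.9689

Var(ȳ_str) = Σ Wₕ²(1−fₕ)sₕ²/nₕ with Wₕ = Nₕ/27179:
  County 4: (19901/27179)²·(1−1791/19901)·0.883/1791 = 2.4054233 × 10^-4
  County 3: (7278/27179)²·(1−211/7278)·9.355/211 = 0.0030870348
  → Var(ȳ_str) = 0.0033275771.
Var(ȳ_srs) = (1 − 2002/27179)·7.422/2002 = 0.0034342142.
deff = 0.0033275771 / 0.0034342142 = 0.9689.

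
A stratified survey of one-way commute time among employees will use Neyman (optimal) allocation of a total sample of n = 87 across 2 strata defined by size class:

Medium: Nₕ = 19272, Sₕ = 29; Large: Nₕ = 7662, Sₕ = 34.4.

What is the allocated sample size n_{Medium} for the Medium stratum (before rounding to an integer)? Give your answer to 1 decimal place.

Neyman allocation: nₕ = n·NₕSₕ / Σⱼ NⱼSⱼ.
Σ NⱼSⱼ = 19272·29 + 7662·34.4 = 822460.8.
n_{Medium} = 87·19272·29 / 822460.8 = 59.1.

59.1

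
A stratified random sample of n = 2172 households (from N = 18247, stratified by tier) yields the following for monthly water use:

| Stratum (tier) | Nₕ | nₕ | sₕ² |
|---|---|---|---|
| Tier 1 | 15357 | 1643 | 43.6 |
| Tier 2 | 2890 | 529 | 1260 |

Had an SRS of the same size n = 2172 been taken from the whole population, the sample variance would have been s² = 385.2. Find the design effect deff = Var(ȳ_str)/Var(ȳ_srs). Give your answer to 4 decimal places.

0.4199

Var(ȳ_str) = Σ Wₕ²(1−fₕ)sₕ²/nₕ with Wₕ = Nₕ/18247:
  Tier 1: (15357/18247)²·(1−1643/15357)·43.6/1643 = 0.016785586
  Tier 2: (2890/18247)²·(1−529/2890)·1260/529 = 0.048811905
  → Var(ȳ_str) = 0.065597491.
Var(ȳ_srs) = (1 − 2172/18247)·385.2/2172 = 0.15623775.
deff = 0.065597491 / 0.15623775 = 0.4199.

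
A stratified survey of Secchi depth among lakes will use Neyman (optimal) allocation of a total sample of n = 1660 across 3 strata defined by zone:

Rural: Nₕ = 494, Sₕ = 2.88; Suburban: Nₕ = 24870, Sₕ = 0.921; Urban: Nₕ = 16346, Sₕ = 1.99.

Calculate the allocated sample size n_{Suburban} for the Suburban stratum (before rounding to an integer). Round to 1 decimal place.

Neyman allocation: nₕ = n·NₕSₕ / Σⱼ NⱼSⱼ.
Σ NⱼSⱼ = 494·2.88 + 24870·0.921 + 16346·1.99 = 56856.53.
n_{Suburban} = 1660·24870·0.921 / 56856.53 = 668.7.

668.7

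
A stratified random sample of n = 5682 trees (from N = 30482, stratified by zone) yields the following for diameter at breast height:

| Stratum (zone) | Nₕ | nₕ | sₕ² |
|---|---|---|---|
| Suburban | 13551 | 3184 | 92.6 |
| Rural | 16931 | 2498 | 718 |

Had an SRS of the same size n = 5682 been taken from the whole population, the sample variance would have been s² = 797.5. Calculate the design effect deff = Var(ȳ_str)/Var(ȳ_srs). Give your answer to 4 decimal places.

Var(ȳ_str) = Σ Wₕ²(1−fₕ)sₕ²/nₕ with Wₕ = Nₕ/30482:
  Suburban: (13551/30482)²·(1−3184/13551)·92.6/3184 = 0.0043971923
  Rural: (16931/30482)²·(1−2498/16931)·718/2498 = 0.075593476
  → Var(ȳ_str) = 0.079990668.
Var(ȳ_srs) = (1 − 5682/30482)·797.5/5682 = 0.11419253.
deff = 0.079990668 / 0.11419253 = 0.7005.

0.7005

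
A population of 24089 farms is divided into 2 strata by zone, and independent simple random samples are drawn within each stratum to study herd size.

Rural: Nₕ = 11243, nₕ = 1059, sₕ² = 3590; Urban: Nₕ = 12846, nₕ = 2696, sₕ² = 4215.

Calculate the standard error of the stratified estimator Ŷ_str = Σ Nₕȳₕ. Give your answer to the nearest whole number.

Var(Ŷ_str) = Σₕ Nₕ²(1 − fₕ)sₕ²/nₕ.
Rural: 11243²·(1 − 1059/11243)·3590/1059 = 3.8814955 × 10^8.
Urban: 12846²·(1 − 2696/12846)·4215/2696 = 2.0385044 × 10^8.
Sum = 5.9199999 × 10^8.
SE = √(5.9199999 × 10^8) = 24331.

24331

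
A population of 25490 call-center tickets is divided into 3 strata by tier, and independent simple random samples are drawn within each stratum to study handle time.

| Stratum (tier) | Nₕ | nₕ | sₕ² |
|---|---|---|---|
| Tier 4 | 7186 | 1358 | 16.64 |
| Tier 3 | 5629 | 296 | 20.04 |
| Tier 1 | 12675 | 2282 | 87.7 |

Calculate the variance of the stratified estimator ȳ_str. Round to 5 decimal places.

0.01171

Var(ȳ_str) = Σₕ Wₕ²(1 − fₕ)sₕ²/nₕ with Wₕ = Nₕ/N, N = 25490.
Tier 4: Wₕ = 0.28191448; term = 0.28191448²·(1 − 0.18897857)·16.64/1358 = 7.8980638 × 10^-4.
Tier 3: Wₕ = 0.22083170; term = 0.22083170²·(1 − 0.05258483)·20.04/296 = 0.0031280175.
Tier 1: Wₕ = 0.49725383; term = 0.49725383²·(1 − 0.18003945)·87.7/2282 = 0.0077917171.
Sum = 0.011709541.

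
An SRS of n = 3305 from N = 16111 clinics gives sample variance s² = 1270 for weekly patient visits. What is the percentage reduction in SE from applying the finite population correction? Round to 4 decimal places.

10.8450

f = n/N = 3305/16111 = 0.20513935.
SE_no-fpc = √(s²/n) = 0.61989214; SE_fpc = √((1−f)s²/n) = 0.55266458.
Ratio = √(1−f) = 0.89154958. Reduction = 100·(1 − 0.89154958) = 10.8450%.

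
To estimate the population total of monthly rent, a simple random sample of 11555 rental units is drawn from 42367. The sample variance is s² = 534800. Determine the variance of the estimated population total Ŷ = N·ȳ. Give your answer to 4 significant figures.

Var(Ŷ) = N²·Var(ȳ) = N²·(1 − n/N)·s²/n.
f = 11555/42367 = 0.27273586; Var(ȳ) = 0.72726414·534800/11555 = 33.659962.
Var(Ŷ) = 42367² · 33.659962 = 6.0418376 × 10^10.

6.042 × 10^10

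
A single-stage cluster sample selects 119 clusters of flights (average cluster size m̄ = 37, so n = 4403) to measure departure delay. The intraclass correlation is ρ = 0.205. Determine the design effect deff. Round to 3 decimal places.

8.380

deff = 1 + (37 − 1)·0.205 = 1 + 7.38 = 8.38.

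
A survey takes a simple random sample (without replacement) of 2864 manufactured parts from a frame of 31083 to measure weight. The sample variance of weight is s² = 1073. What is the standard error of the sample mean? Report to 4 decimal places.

Under SRS without replacement, Var(ȳ) = (1 − f)·s²/n with f = n/N = 2864/31083 = 0.09214040.
Var(ȳ) = (1 − 0.09214040)·1073/2864 = 0.90785960·0.37465084 = 0.34013036.
SE(ȳ) = √(0.34013036) = 0.5832.

0.5832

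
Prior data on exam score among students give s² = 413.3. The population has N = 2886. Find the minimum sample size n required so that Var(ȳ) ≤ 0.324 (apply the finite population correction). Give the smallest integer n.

Without fpc, n₀ = s²/D = 413.3/0.324 = 1275.6173.
With fpc, (1 − n/N)·s²/n ≤ D requires n ≥ n₀/(1 + n₀/N) = 1275.6173/(1 + 1275.6173/2886) = 884.6156.
Rounding up, n = 885.

885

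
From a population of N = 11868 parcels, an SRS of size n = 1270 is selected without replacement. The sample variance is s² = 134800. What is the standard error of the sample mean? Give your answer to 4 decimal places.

Under SRS without replacement, Var(ȳ) = (1 − f)·s²/n with f = n/N = 1270/11868 = 0.10701045.
Var(ȳ) = (1 − 0.10701045)·134800/1270 = 0.89298955·106.14173 = 94.783458.
SE(ȳ) = √(94.783458) = 9.7357.

9.7357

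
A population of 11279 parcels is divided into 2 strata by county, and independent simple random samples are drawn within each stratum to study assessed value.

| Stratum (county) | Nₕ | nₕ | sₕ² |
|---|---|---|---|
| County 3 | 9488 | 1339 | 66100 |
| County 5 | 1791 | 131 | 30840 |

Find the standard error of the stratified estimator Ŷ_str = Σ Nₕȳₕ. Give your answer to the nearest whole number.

Var(Ŷ_str) = Σₕ Nₕ²(1 − fₕ)sₕ²/nₕ.
County 3: 9488²·(1 − 1339/9488)·66100/1339 = 3.8168042 × 10^9.
County 5: 1791²·(1 − 131/1791)·30840/131 = 6.9991733 × 10^8.
Sum = 4.5167215 × 10^9.
SE = √(4.5167215 × 10^9) = 67207.

67207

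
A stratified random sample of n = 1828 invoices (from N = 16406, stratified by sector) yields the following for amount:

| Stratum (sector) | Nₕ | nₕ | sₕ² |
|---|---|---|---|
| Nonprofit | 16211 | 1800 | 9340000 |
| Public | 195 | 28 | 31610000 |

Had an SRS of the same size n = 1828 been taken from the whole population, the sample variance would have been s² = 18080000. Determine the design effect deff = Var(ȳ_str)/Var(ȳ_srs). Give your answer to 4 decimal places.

0.5280

Var(ȳ_str) = Σ Wₕ²(1−fₕ)sₕ²/nₕ with Wₕ = Nₕ/16406:
  Nonprofit: (16211/16406)²·(1−1800/16211)·9340000/1800 = 4503.7355
  Public: (195/16406)²·(1−28/195)·31610000/28 = 136.58787
  → Var(ȳ_str) = 4640.3234.
Var(ȳ_srs) = (1 − 1828/16406)·18080000/1828 = 8788.555.
deff = 4640.3234 / 8788.555 = 0.5280.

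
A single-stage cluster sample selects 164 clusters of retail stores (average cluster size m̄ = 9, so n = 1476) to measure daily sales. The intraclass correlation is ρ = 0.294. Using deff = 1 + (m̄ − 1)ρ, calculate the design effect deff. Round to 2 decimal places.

3.35

deff = 1 + (9 − 1)·0.294 = 1 + 2.352 = 3.352.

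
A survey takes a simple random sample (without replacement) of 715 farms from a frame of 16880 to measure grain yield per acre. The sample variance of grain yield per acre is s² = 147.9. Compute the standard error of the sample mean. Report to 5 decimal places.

0.44507

Under SRS without replacement, Var(ȳ) = (1 − f)·s²/n with f = n/N = 715/16880 = 0.04235782.
Var(ȳ) = (1 − 0.04235782)·147.9/715 = 0.95764218·0.20685315 = 0.1980913.
SE(ȳ) = √(0.1980913) = 0.44507.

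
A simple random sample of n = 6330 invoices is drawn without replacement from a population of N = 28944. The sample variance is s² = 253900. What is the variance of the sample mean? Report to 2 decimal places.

Under SRS without replacement, Var(ȳ) = (1 − f)·s²/n with f = n/N = 6330/28944 = 0.21869818.
Var(ȳ) = (1 − 0.21869818)·253900/6330 = 0.78130182·40.110585 = 31.338473.

31.34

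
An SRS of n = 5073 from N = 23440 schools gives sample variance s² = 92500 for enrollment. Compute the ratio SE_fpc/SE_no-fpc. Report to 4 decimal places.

f = n/N = 5073/23440 = 0.21642491.
SE_no-fpc = √(s²/n) = 4.2701038; SE_fpc = √((1−f)s²/n) = 3.7798864.
Ratio = √(1−f) = 0.88519777.

0.8852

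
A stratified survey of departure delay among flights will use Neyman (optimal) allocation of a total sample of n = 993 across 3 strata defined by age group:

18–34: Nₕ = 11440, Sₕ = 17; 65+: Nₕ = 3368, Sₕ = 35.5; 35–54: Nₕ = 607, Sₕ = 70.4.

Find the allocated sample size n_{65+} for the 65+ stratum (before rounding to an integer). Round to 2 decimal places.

332.78

Neyman allocation: nₕ = n·NₕSₕ / Σⱼ NⱼSⱼ.
Σ NⱼSⱼ = 11440·17 + 3368·35.5 + 607·70.4 = 356776.8.
n_{65+} = 993·3368·35.5 / 356776.8 = 332.78.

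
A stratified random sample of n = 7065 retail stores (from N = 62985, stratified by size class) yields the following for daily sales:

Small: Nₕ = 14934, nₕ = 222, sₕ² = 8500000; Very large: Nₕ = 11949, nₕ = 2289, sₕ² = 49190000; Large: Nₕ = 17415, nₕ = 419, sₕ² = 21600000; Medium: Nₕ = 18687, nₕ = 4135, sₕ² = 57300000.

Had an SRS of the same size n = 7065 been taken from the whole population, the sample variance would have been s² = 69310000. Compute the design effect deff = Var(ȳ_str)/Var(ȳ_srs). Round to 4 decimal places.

Var(ȳ_str) = Σ Wₕ²(1−fₕ)sₕ²/nₕ with Wₕ = Nₕ/62985:
  Small: (14934/62985)²·(1−222/14934)·8500000/222 = 2120.5062
  Very large: (11949/62985)²·(1−2289/11949)·49190000/2289 = 625.26692
  Large: (17415/62985)²·(1−419/17415)·21600000/419 = 3846.2336
  Medium: (18687/62985)²·(1−4135/18687)·57300000/4135 = 949.87643
  → Var(ȳ_str) = 7541.8832.
Var(ȳ_srs) = (1 − 7065/62985)·69310000/7065 = 8709.9119.
deff = 7541.8832 / 8709.9119 = 0.8659.

0.8659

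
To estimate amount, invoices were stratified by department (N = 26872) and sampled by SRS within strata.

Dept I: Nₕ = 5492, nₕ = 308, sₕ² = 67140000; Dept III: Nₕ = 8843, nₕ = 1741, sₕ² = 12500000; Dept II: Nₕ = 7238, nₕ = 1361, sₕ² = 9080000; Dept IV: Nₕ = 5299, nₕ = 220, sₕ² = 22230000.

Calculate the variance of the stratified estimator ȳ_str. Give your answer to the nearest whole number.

Var(ȳ_str) = Σₕ Wₕ²(1 − fₕ)sₕ²/nₕ with Wₕ = Nₕ/N, N = 26872.
Dept I: Wₕ = 0.20437630; term = 0.20437630²·(1 − 0.05608157)·67140000/308 = 8594.6097.
Dept III: Wₕ = 0.32907859; term = 0.32907859²·(1 − 0.19687889)·12500000/1741 = 624.44121.
Dept II: Wₕ = 0.26935100; term = 0.26935100²·(1 − 0.18803537)·9080000/1361 = 393.00856.
Dept IV: Wₕ = 0.19719411; term = 0.19719411²·(1 − 0.04151727)·22230000/220 = 3766.0747.
Sum = 13378.134.

13378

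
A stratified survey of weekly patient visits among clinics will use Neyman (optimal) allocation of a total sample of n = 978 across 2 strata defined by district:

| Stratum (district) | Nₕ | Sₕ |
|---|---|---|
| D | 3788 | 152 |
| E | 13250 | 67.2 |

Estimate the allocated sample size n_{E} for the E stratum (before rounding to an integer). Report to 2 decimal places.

Neyman allocation: nₕ = n·NₕSₕ / Σⱼ NⱼSⱼ.
Σ NⱼSⱼ = 3788·152 + 13250·67.2 = 1.466176 × 10^6.
n_{E} = 978·13250·67.2 / (1.466176 × 10^6) = 593.93.

593.93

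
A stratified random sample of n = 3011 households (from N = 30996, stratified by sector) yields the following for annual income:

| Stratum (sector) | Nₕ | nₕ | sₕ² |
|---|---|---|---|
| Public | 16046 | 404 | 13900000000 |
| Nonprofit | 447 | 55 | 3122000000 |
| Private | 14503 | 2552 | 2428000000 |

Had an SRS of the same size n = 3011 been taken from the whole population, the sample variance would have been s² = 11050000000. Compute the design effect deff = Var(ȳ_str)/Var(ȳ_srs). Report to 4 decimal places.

2.7677

Var(ȳ_str) = Σ Wₕ²(1−fₕ)sₕ²/nₕ with Wₕ = Nₕ/30996:
  Public: (16046/30996)²·(1−404/16046)·13900000000/404 = 8.9883754 × 10^6
  Nonprofit: (447/30996)²·(1−55/447)·3122000000/55 = 10352.673
  Private: (14503/30996)²·(1−2552/14503)·2428000000/2552 = 171640.12
  → Var(ȳ_str) = 9.1703682 × 10^6.
Var(ȳ_srs) = (1 − 3011/30996)·11050000000/3011 = 3.3133795 × 10^6.
deff = (9.1703682 × 10^6) / (3.3133795 × 10^6) = 2.7677.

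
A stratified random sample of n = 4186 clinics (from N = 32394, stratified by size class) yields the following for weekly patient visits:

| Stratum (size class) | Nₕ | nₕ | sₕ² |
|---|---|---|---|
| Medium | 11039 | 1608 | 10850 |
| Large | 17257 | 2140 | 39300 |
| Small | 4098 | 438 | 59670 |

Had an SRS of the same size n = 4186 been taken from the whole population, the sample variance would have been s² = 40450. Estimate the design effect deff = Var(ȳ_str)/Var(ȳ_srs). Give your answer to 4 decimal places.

Var(ȳ_str) = Σ Wₕ²(1−fₕ)sₕ²/nₕ with Wₕ = Nₕ/32394:
  Medium: (11039/32394)²·(1−1608/11039)·10850/1608 = 0.66942514
  Large: (17257/32394)²·(1−2140/17257)·39300/2140 = 4.5654179
  Small: (4098/32394)²·(1−438/4098)·59670/438 = 1.9471787
  → Var(ȳ_str) = 7.1820217.
Var(ȳ_srs) = (1 − 4186/32394)·40450/4186 = 8.4144749.
deff = 7.1820217 / 8.4144749 = 0.8535.

0.8535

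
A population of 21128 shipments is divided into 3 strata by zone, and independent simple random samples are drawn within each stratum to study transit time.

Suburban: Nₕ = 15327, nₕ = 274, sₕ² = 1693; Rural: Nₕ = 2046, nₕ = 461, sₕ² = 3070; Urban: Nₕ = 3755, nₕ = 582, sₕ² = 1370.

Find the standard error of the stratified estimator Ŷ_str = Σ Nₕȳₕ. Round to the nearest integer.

38408

Var(Ŷ_str) = Σₕ Nₕ²(1 − fₕ)sₕ²/nₕ.
Suburban: 15327²·(1 − 274/15327)·1693/274 = 1.4255637 × 10^9.
Rural: 2046²·(1 − 461/2046)·3070/461 = 2.1595952 × 10^7.
Urban: 3755²·(1 − 582/3755)·1370/582 = 2.804643 × 10^7.
Sum = 1.4752061 × 10^9.
SE = √(1.4752061 × 10^9) = 38408.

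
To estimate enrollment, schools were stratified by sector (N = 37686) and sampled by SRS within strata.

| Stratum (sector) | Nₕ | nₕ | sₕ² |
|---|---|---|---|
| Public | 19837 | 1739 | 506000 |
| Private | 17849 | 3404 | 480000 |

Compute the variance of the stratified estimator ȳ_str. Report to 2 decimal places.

Var(ȳ_str) = Σₕ Wₕ²(1 − fₕ)sₕ²/nₕ with Wₕ = Nₕ/N, N = 37686.
Public: Wₕ = 0.52637584; term = 0.52637584²·(1 − 0.08766447)·506000/1739 = 73.552498.
Private: Wₕ = 0.47362416; term = 0.47362416²·(1 − 0.19071096)·480000/3404 = 25.599002.
Sum = 99.1515.

99.15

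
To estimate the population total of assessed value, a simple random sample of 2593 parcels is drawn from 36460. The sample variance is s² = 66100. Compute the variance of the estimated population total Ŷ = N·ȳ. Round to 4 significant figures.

3.148 × 10^10

Var(Ŷ) = N²·Var(ȳ) = N²·(1 − n/N)·s²/n.
f = 2593/36460 = 0.07111903; Var(ȳ) = 0.92888097·66100/2593 = 23.678763.
Var(Ŷ) = 36460² · 23.678763 = 3.1476928 × 10^10.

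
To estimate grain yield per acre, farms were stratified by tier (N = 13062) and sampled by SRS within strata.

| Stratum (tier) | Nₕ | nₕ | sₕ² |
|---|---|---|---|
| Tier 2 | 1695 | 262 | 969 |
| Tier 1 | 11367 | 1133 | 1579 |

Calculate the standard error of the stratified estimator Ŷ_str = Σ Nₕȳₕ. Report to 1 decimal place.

Var(Ŷ_str) = Σₕ Nₕ²(1 − fₕ)sₕ²/nₕ.
Tier 2: 1695²·(1 − 262/1695)·969/262 = 8.9833512 × 10^6.
Tier 1: 11367²·(1 − 1133/11367)·1579/1133 = 1.6212257 × 10^8.
Sum = 1.7110592 × 10^8.
SE = √(1.7110592 × 10^8) = 13080.7.

13080.7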